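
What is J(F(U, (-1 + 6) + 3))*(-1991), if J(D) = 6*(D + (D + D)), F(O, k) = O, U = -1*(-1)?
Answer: -35838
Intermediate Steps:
U = 1
J(D) = 18*D (J(D) = 6*(D + 2*D) = 6*(3*D) = 18*D)
J(F(U, (-1 + 6) + 3))*(-1991) = (18*1)*(-1991) = 18*(-1991) = -35838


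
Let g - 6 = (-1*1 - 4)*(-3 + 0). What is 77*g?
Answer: 1617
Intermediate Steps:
g = 21 (g = 6 + (-1*1 - 4)*(-3 + 0) = 6 + (-1 - 4)*(-3) = 6 - 5*(-3) = 6 + 15 = 21)
77*g = 77*21 = 1617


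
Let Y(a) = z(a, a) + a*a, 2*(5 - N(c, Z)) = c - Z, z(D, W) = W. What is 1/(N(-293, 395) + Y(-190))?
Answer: 1/36259 ≈ 2.7579e-5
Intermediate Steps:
N(c, Z) = 5 + Z/2 - c/2 (N(c, Z) = 5 - (c - Z)/2 = 5 + (Z/2 - c/2) = 5 + Z/2 - c/2)
Y(a) = a + a² (Y(a) = a + a*a = a + a²)
1/(N(-293, 395) + Y(-190)) = 1/((5 + (½)*395 - ½*(-293)) - 190*(1 - 190)) = 1/((5 + 395/2 + 293/2) - 190*(-189)) = 1/(349 + 35910) = 1/36259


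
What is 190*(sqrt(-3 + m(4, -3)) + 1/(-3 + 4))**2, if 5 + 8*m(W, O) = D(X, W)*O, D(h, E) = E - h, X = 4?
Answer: -1995/4 + 95*I*sqrt(58) ≈ -498.75 + 723.5*I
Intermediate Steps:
m(W, O) = -5/8 + O*(-4 + W)/8 (m(W, O) = -5/8 + ((W - 1*4)*O)/8 = -5/8 + ((W - 4)*O)/8 = -5/8 + ((-4 + W)*O)/8 = -5/8 + (O*(-4 + W))/8 = -5/8 + O*(-4 + W)/8)
190*(sqrt(-3 + m(4, -3)) + 1/(-3 + 4))**2 = 190*(sqrt(-3 + (-5/8 + (1/8)*(-3)*(-4 + 4))) + 1/(-3 + 4))**2 = 190*(sqrt(-3 + (-5/8 + (1/8)*(-3)*0)) + 1/1)**2 = 190*(sqrt(-3 + (-5/8 + 0)) + 1)**2 = 190*(sqrt(-3 - 5/8) + 1)**2 = 190*(sqrt(-29/8) + 1)**2 = 190*(I*sqrt(58)/4 + 1)**2 = 190*(1 + I*sqrt(58)/4)**2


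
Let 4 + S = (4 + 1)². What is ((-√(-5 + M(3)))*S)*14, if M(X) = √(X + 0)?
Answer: -294*I*√(5 - √3) ≈ -531.48*I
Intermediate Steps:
S = 21 (S = -4 + (4 + 1)² = -4 + 5² = -4 + 25 = 21)
M(X) = √X
((-√(-5 + M(3)))*S)*14 = (-√(-5 + √3)*21)*14 = -21*√(-5 + √3)*14 = -294*√(-5 + √3)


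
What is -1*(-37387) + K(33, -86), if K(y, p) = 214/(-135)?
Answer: 5047031/135 ≈ 37385.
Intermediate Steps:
K(y, p) = -214/135 (K(y, p) = 214*(-1/135) = -214/135)
-1*(-37387) + K(33, -86) = -1*(-37387) - 214/135 = 37387 - 214/135 = 5047031/135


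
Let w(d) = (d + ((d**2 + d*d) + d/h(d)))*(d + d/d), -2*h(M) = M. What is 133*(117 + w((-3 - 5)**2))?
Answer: 71371391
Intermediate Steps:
h(M) = -M/2
w(d) = (1 + d)*(-2 + d + 2*d**2) (w(d) = (d + ((d**2 + d*d) + d/((-d/2))))*(d + d/d) = (d + ((d**2 + d**2) + d*(-2/d)))*(d + 1) = (d + (2*d**2 - 2))*(1 + d) = (d + (-2 + 2*d**2))*(1 + d) = (-2 + d + 2*d**2)*(1 + d) = (1 + d)*(-2 + d + 2*d**2))
133*(117 + w((-3 - 5)**2)) = 133*(117 + (-2 - (-3 - 5)**2 + 2*((-3 - 5)**2)**3 + 3*((-3 - 5)**2)**2)) = 133*(117 + (-2 - 1*(-8)**2 + 2*((-8)**2)**3 + 3*((-8)**2)**2)) = 133*(117 + (-2 - 1*64 + 2*64**3 + 3*64**2)) = 133*(117 + (-2 - 64 + 2*262144 + 3*4096)) = 133*(117 + (-2 - 64 + 524288 + 12288)) = 133*(117 + 536510) = 133*536627 = 71371391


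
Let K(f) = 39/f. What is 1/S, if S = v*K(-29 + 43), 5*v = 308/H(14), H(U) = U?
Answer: 35/429 ≈ 0.081585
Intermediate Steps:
v = 22/5 (v = (308/14)/5 = (308*(1/14))/5 = (⅕)*22 = 22/5 ≈ 4.4000)
S = 429/35 (S = 22*(39/(-29 + 43))/5 = 22*(39/14)/5 = 22*(39*(1/14))/5 = (22/5)*(39/14) = 429/35 ≈ 12.257)
1/S = 1/(429/35) = 35/429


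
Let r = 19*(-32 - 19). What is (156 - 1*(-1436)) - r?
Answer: 2561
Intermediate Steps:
r = -969 (r = 19*(-51) = -969)
(156 - 1*(-1436)) - r = (156 - 1*(-1436)) - 1*(-969) = (156 + 1436) + 969 = 1592 + 969 = 2561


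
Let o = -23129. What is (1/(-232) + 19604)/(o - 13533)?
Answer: -4548127/8505584 ≈ -0.53472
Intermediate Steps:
(1/(-232) + 19604)/(o - 13533) = (1/(-232) + 19604)/(-23129 - 13533) = (-1/232 + 19604)/(-36662) = (4548127/232)*(-1/36662) = -4548127/8505584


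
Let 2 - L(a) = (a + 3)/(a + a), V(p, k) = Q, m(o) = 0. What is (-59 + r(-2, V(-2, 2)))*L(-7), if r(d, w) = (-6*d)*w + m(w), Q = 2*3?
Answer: 156/7 ≈ 22.286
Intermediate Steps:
Q = 6
V(p, k) = 6
r(d, w) = -6*d*w (r(d, w) = (-6*d)*w + 0 = -6*d*w + 0 = -6*d*w)
L(a) = 2 - (3 + a)/(2*a) (L(a) = 2 - (a + 3)/(a + a) = 2 - (3 + a)/(2*a))
(-59 + r(-2, V(-2, 2)))*L(-7) = (-59 - 6*(-2)*6)*((3/2)*(-1 - 7)/(-7)) = (-59 + 72)*((3/2)*(-1/7)*(-8)) = 13*(12/7) = 156/7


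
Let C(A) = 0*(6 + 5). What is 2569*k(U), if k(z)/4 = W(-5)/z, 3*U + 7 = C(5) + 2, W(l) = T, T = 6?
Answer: -184968/5 ≈ -36994.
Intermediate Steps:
C(A) = 0 (C(A) = 0*11 = 0)
W(l) = 6
U = -5/3 (U = -7/3 + (0 + 2)/3 = -7/3 + (1/3)*2 = -7/3 + 2/3 = -5/3 ≈ -1.6667)
k(z) = 24/z (k(z) = 4*(6/z) = 24/z)
2569*k(U) = 2569*(24/(-5/3)) = 2569*(24*(-3/5)) = 2569*(-72/5) = -184968/5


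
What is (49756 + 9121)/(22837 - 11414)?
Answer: 58877/11423 ≈ 5.1543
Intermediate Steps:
(49756 + 9121)/(22837 - 11414) = 58877/11423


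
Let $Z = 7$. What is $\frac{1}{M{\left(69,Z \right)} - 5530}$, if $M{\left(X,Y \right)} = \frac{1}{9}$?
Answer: $- \frac{9}{49769} \approx -0.00018084$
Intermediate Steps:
$M{\left(X,Y \right)} = \frac{1}{9}$
$\frac{1}{M{\left(69,Z \right)} - 5530} = \frac{1}{\frac{1}{9} - 5530} = \frac{1}{- \frac{49769}{9}} = - \frac{9}{49769}$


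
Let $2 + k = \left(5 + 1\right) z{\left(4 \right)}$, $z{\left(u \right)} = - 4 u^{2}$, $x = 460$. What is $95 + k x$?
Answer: $-177465$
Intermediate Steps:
$k = -386$ ($k = -2 + \left(5 + 1\right) \left(- 4 \cdot 4^{2}\right) = -2 + 6 \left(\left(-4\right) 16\right) = -2 + 6 \left(-64\right) = -2 - 384 = -386$)
$95 + k x = 95 - 177560 = -177465$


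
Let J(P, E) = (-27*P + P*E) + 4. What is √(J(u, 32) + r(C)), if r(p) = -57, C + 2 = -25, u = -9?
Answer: 7*I*√2 ≈ 9.8995*I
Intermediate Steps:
J(P, E) = 4 - 27*P + E*P (J(P, E) = (-27*P + E*P) + 4 = 4 - 27*P + E*P)
C = -27 (C = -2 - 25 = -27)
√(J(u, 32) + r(C)) = √((4 - 27*(-9) + 32*(-9)) - 57) = √((4 + 243 - 288) - 57) = √(-41 - 57) = √(-98) = 7*I*√2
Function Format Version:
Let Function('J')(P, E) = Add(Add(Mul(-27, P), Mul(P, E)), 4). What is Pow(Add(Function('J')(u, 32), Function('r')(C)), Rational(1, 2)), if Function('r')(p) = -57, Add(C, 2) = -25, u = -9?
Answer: Mul(7, I, Pow(2, Rational(1, 2))) ≈ Mul(9.8995, I)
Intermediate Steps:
Function('J')(P, E) = Add(4, Mul(-27, P), Mul(E, P)) (Function('J')(P, E) = Add(Add(Mul(-27, P), Mul(E, P)), 4) = Add(4, Mul(-27, P), Mul(E, P)))
C = -27 (C = Add(-2, -25) = -27)
Pow(Add(Function('J')(u, 32), Function('r')(C)), Rational(1, 2)) = Pow(Add(Add(4, Mul(-27, -9), Mul(32, -9)), -57), Rational(1, 2)) = Pow(Add(Add(4, 243, -288), -57), Rational(1, 2)) = Pow(Add(-41, -57), Rational(1, 2)) = Pow(-98, Rational(1, 2)) = Mul(7, I, Pow(2, Rational(1, 2)))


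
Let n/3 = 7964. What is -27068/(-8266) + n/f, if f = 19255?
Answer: 359342806/79580915 ≈ 4.5154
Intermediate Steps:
n = 23892 (n = 3*7964 = 23892)
-27068/(-8266) + n/f = -27068/(-8266) + 23892/19255 = -27068*(-1/8266) + 23892*(1/19255) = 13534/4133 + 23892/19255 = 359342806/79580915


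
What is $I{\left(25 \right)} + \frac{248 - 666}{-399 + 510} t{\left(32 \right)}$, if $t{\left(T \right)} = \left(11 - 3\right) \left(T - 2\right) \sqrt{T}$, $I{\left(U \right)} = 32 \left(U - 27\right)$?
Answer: $-64 - \frac{133760 \sqrt{2}}{37} \approx -5176.6$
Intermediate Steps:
$I{\left(U \right)} = -864 + 32 U$ ($I{\left(U \right)} = 32 \left(-27 + U\right) = -864 + 32 U$)
$t{\left(T \right)} = \sqrt{T} \left(-16 + 8 T\right)$ ($t{\left(T \right)} = 8 \left(-2 + T\right) \sqrt{T} = \left(-16 + 8 T\right) \sqrt{T} = \sqrt{T} \left(-16 + 8 T\right)$)
$I{\left(25 \right)} + \frac{248 - 666}{-399 + 510} t{\left(32 \right)} = \left(-864 + 32 \cdot 25\right) + \frac{248 - 666}{-399 + 510} \cdot 8 \sqrt{32} \left(-2 + 32\right) = \left(-864 + 800\right) + - \frac{418}{111} \cdot 8 \cdot 4 \sqrt{2} \cdot 30 = -64 + \left(-418\right) \frac{1}{111} \cdot 960 \sqrt{2} = -64 - \frac{418 \cdot 960 \sqrt{2}}{111} = -64 - \frac{133760 \sqrt{2}}{37}$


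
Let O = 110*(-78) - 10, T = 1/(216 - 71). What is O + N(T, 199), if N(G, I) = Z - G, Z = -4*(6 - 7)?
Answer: -1244971/145 ≈ -8586.0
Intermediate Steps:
Z = 4 (Z = -4*(-1) = 4)
T = 1/145 ≈ 0.0068966
N(G, I) = 4 - G
O = -8590 (O = -8580 - 10 = -8590)
O + N(T, 199) = -8590 + (4 - 1*1/145) = -8590 + (4 - 1/145) = -8590 + 579/145 = -1244971/145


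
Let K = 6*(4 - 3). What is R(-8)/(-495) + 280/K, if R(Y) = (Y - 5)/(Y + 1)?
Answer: 161687/3465 ≈ 46.663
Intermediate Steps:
K = 6 (K = 6*1 = 6)
R(Y) = (-5 + Y)/(1 + Y)
R(-8)/(-495) + 280/K = ((-5 - 8)/(1 - 8))/(-495) + 280/6 = (-13/(-7))*(-1/495) + 280*(⅙) = -⅐*(-13)*(-1/495) + 140/3 = (13/7)*(-1/495) + 140/3 = -13/3465 + 140/3 = 161687/3465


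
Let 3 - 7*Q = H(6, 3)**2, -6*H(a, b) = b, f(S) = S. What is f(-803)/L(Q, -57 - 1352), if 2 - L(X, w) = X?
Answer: -22484/45 ≈ -499.64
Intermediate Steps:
H(a, b) = -b/6
Q = 11/28 (Q = 3/7 - (-1/6*3)**2/7 = 3/7 - (-1/2)**2/7 = 3/7 - 1/7*1/4 = 3/7 - 1/28 = 11/28 ≈ 0.39286)
L(X, w) = 2 - X
f(-803)/L(Q, -57 - 1352) = -803/(2 - 1*11/28) = -803/(2 - 11/28) = -803/45/28 = -803*28/45 = -22484/45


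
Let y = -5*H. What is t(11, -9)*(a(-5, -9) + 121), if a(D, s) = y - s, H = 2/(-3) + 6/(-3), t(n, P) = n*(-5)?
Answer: -23650/3 ≈ -7883.3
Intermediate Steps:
t(n, P) = -5*n
H = -8/3 (H = 2*(-⅓) + 6*(-⅓) = -⅔ - 2 = -8/3 ≈ -2.6667)
y = 40/3 (y = -5*(-8/3) = 40/3 ≈ 13.333)
a(D, s) = 40/3 - s
t(11, -9)*(a(-5, -9) + 121) = (-5*11)*((40/3 - 1*(-9)) + 121) = -55*((40/3 + 9) + 121) = -55*(67/3 + 121) = -55*430/3 = -23650/3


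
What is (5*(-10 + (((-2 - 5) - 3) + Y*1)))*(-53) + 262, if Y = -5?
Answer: 6887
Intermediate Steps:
(5*(-10 + (((-2 - 5) - 3) + Y*1)))*(-53) + 262 = (5*(-10 + (((-2 - 5) - 3) - 5*1)))*(-53) + 262 = (5*(-10 + ((-7 - 3) - 5)))*(-53) + 262 = (5*(-10 + (-10 - 5)))*(-53) + 262 = (5*(-10 - 15))*(-53) + 262 = (5*(-25))*(-53) + 262 = -125*(-53) + 262 = 6625 + 262 = 6887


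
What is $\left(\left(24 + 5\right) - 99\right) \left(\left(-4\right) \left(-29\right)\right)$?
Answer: $-8120$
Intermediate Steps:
$\left(\left(24 + 5\right) - 99\right) \left(\left(-4\right) \left(-29\right)\right) = \left(29 - 99\right) 116 = \left(-70\right) 116 = -8120$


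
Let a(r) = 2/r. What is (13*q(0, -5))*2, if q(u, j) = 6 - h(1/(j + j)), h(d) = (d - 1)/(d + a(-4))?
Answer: 325/3 ≈ 108.33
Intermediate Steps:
h(d) = (-1 + d)/(-1/2 + d) (h(d) = (d - 1)/(d + 2/(-4)) = (-1 + d)/(d + 2*(-1/4)) = (-1 + d)/(d - 1/2) = (-1 + d)/(-1/2 + d))
q(u, j) = 6 - 2*(-1 + 1/(2*j))/(-1 + 1/j) (q(u, j) = 6 - 2*(-1 + 1/(j + j))/(-1 + 2/(j + j)) = 6 - 2*(-1 + 1/(2*j))/(-1 + 2/((2*j))) = 6 - 2*(-1 + 1/(2*j))/(-1 + 2*(1/(2*j))) = 6 - 2*(-1 + 1/(2*j))/(-1 + 1/j))
(13*q(0, -5))*2 = (13*((5 - 4*(-5))/(1 - 1*(-5))))*2 = (13*((5 + 20)/(1 + 5)))*2 = (13*(25/6))*2 = (325/6)*2 = 325/3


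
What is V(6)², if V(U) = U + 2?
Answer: 64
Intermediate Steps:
V(U) = 2 + U
V(6)² = (2 + 6)² = 8² = 64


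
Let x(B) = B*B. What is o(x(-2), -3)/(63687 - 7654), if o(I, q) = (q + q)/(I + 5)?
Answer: -2/168099 ≈ -1.1898e-5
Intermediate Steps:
x(B) = B**2
o(I, q) = 2*q/(5 + I) (o(I, q) = (2*q)/(5 + I) = 2*q/(5 + I))
o(x(-2), -3)/(63687 - 7654) = (2*(-3)/(5 + (-2)**2))/(63687 - 7654) = (2*(-3)/(5 + 4))/56033 = (2*(-3)/9)/56033 = (2*(-3)*(1/9))/56033 = (1/56033)*(-2/3) = -2/168099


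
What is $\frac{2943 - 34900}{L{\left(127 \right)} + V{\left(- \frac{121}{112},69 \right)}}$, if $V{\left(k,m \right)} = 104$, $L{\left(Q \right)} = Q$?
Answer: $- \frac{31957}{231} \approx -138.34$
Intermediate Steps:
$\frac{2943 - 34900}{L{\left(127 \right)} + V{\left(- \frac{121}{112},69 \right)}} = \frac{2943 - 34900}{127 + 104} = - \frac{31957}{231}$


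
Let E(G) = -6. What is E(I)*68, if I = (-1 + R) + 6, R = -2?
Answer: -408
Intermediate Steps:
I = 3 (I = (-1 - 2) + 6 = -3 + 6 = 3)
E(I)*68 = -6*68 = -408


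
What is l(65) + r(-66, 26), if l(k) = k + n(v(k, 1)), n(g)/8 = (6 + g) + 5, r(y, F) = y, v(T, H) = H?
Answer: 95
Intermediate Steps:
n(g) = 88 + 8*g (n(g) = 8*((6 + g) + 5) = 8*(11 + g) = 88 + 8*g)
l(k) = 96 + k (l(k) = k + (88 + 8*1) = k + (88 + 8) = k + 96 = 96 + k)
l(65) + r(-66, 26) = (96 + 65) - 66 = 161 - 66 = 95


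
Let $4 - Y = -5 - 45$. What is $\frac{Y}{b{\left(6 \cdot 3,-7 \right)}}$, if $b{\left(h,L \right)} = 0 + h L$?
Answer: $- \frac{3}{7} \approx -0.42857$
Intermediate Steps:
$b{\left(h,L \right)} = L h$ ($b{\left(h,L \right)} = 0 + L h = L h$)
$Y = 54$ ($Y = 4 - \left(-5 - 45\right) = 4 - -50 = 4 + 50 = 54$)
$\frac{Y}{b{\left(6 \cdot 3,-7 \right)}} = \frac{54}{\left(-7\right) 6 \cdot 3} = \frac{54}{\left(-7\right) 18} = \frac{54}{-126} = 54 \left(- \frac{1}{126}\right) = - \frac{3}{7}$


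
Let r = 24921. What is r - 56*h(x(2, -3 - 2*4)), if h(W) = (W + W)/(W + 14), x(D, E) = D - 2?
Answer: 24921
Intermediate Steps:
x(D, E) = -2 + D
h(W) = 2*W/(14 + W) (h(W) = (2*W)/(14 + W) = 2*W/(14 + W))
r - 56*h(x(2, -3 - 2*4)) = 24921 - 112*(-2 + 2)/(14 + (-2 + 2)) = 24921 - 112*0/(14 + 0) = 24921 - 112*0/14 = 24921 - 56*0 = 24921 + 0 = 24921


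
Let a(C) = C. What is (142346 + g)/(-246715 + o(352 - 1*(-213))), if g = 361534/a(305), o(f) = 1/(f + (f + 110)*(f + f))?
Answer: -835392240179/1435949609208 ≈ -0.58177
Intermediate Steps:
o(f) = 1/(f + 2*f*(110 + f)) (o(f) = 1/(f + (110 + f)*(2*f)) = 1/(f + 2*f*(110 + f)))
g = 361534/305 ≈ 1185.4
(142346 + g)/(-246715 + o(352 - 1*(-213))) = (142346 + 361534/305)/(-246715 + 1/((352 - 1*(-213))*(221 + 2*(352 - 1*(-213))))) = 43777064/(305*(-246715 + 1/((352 + 213)*(221 + 2*(352 + 213))))) = 43777064/(305*(-246715 + 1/(565*(221 + 2*565)))) = 43777064/(305*(-246715 + 1/(565*(221 + 1130)))) = 43777064/(305*(-246715 + (1/565)/1351)) = 43777064/(305*(-246715 + (1/565)*(1/1351))) = 43777064/(305*(-246715 + 1/763315)) = 43777064/(305*(-188321260224/763315)) = (43777064/305)*(-763315/188321260224) = -835392240179/1435949609208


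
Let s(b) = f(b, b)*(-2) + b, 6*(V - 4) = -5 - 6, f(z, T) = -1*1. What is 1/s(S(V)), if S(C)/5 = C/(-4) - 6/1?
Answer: -24/737 ≈ -0.032564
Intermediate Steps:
f(z, T) = -1
V = 13/6 (V = 4 + (-5 - 6)/6 = 4 + (⅙)*(-11) = 4 - 11/6 = 13/6 ≈ 2.1667)
S(C) = -30 - 5*C/4 (S(C) = 5*(C/(-4) - 6/1) = 5*(C*(-¼) - 6*1) = 5*(-C/4 - 6) = 5*(-6 - C/4) = -30 - 5*C/4)
s(b) = 2 + b (s(b) = -1*(-2) + b = 2 + b)
1/s(S(V)) = 1/(2 + (-30 - 5/4*13/6)) = 1/(2 + (-30 - 65/24)) = 1/(2 - 785/24) = 1/(-737/24) = -24/737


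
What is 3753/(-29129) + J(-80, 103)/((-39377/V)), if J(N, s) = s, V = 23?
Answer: -216788482/1147012633 ≈ -0.18900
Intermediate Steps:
3753/(-29129) + J(-80, 103)/((-39377/V)) = 3753/(-29129) + 103/((-39377/23)) = 3753*(-1/29129) + 103/((-39377*1/23)) = -3753/29129 + 103/(-39377/23) = -3753/29129 + 103*(-23/39377) = -3753/29129 - 2369/39377 = -216788482/1147012633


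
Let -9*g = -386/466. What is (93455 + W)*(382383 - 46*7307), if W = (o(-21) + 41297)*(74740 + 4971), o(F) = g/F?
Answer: 6706281608246284451/44037 ≈ 1.5229e+14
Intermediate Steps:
g = 193/2097 (g = -(-386)/(9*466) = -⅑*(-193/233) = 193/2097 ≈ 0.092036)
o(F) = 193/(2097*F)
W = 144962089494956/44037 (W = ((193/2097)/(-21) + 41297)*(74740 + 4971) = ((193/2097)*(-1/21) + 41297)*79711 = (-193/44037 + 41297)*79711 = (1818595796/44037)*79711 = 144962089494956/44037 ≈ 3.2918e+9)
(93455 + W)*(382383 - 46*7307) = (93455 + 144962089494956/44037)*(382383 - 46*7307) = 144966204972791*(382383 - 336122)/44037 = (144966204972791/44037)*46261 = 6706281608246284451/44037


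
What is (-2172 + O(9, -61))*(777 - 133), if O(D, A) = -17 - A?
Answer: -1370432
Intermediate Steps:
(-2172 + O(9, -61))*(777 - 133) = (-2172 + (-17 - 1*(-61)))*(777 - 133) = (-2172 + (-17 + 61))*644 = (-2172 + 44)*644 = -2128*644 = -1370432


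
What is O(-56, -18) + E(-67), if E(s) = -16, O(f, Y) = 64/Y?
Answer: -176/9 ≈ -19.556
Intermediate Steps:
O(-56, -18) + E(-67) = 64/(-18) - 16 = 64*(-1/18) - 16 = -32/9 - 16 = -176/9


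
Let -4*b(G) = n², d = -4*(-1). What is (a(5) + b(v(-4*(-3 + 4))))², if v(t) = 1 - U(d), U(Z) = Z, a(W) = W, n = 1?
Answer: 361/16 ≈ 22.563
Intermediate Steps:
d = 4
v(t) = -3 (v(t) = 1 - 1*4 = 1 - 4 = -3)
b(G) = -¼ (b(G) = -¼*1² = -¼*1 = -¼)
(a(5) + b(v(-4*(-3 + 4))))² = (5 - ¼)² = (19/4)² = 361/16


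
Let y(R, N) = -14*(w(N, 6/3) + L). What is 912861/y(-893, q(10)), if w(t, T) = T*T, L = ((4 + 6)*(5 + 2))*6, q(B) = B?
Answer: -912861/5936 ≈ -153.78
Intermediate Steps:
L = 420 (L = (10*7)*6 = 70*6 = 420)
w(t, T) = T²
y(R, N) = -5936 (y(R, N) = -14*((6/3)² + 420) = -14*((6*(⅓))² + 420) = -14*(2² + 420) = -14*(4 + 420) = -14*424 = -5936)
912861/y(-893, q(10)) = 912861/(-5936) = 912861*(-1/5936) = -912861/5936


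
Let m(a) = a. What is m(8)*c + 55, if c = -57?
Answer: -401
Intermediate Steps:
m(8)*c + 55 = 8*(-57) + 55 = -456 + 55 = -401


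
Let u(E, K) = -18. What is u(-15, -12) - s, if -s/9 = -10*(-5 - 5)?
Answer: 882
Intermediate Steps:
s = -900 (s = -(-90)*(-5 - 5) = -(-90)*(-10) = -9*100 = -900)
u(-15, -12) - s = -18 - 1*(-900) = -18 + 900 = 882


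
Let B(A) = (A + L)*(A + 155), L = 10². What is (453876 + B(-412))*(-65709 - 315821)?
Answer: -203759911800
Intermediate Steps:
L = 100
B(A) = (100 + A)*(155 + A) (B(A) = (A + 100)*(A + 155) = (100 + A)*(155 + A))
(453876 + B(-412))*(-65709 - 315821) = (453876 + (15500 + (-412)² + 255*(-412)))*(-65709 - 315821) = (453876 + (15500 + 169744 - 105060))*(-381530) = (453876 + 80184)*(-381530) = 534060*(-381530) = -203759911800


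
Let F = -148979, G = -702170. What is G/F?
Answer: 702170/148979 ≈ 4.7132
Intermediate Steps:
G/F = -702170/(-148979) = -702170*(-1/148979) = 702170/148979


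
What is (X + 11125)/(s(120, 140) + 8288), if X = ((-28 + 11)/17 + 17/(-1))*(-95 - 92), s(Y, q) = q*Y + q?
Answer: 14491/25228 ≈ 0.57440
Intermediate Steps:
s(Y, q) = q + Y*q (s(Y, q) = Y*q + q = q + Y*q)
X = 3366 (X = (-17*1/17 + 17*(-1))*(-187) = (-1 - 17)*(-187) = -18*(-187) = 3366)
(X + 11125)/(s(120, 140) + 8288) = (3366 + 11125)/(140*(1 + 120) + 8288) = 14491/(140*121 + 8288) = 14491/(16940 + 8288) = 14491/25228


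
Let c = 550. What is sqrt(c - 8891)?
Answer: I*sqrt(8341) ≈ 91.329*I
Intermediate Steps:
sqrt(c - 8891) = sqrt(550 - 8891) = sqrt(-8341) = I*sqrt(8341)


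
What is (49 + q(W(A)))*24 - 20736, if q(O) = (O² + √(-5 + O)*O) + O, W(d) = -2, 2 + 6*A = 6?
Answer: -19512 - 48*I*√7 ≈ -19512.0 - 127.0*I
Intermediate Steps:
A = ⅔ (A = -⅓ + (⅙)*6 = -⅓ + 1 = ⅔ ≈ 0.66667)
q(O) = O + O² + O*√(-5 + O) (q(O) = (O² + O*√(-5 + O)) + O = O + O² + O*√(-5 + O))
(49 + q(W(A)))*24 - 20736 = (49 - 2*(1 - 2 + √(-5 - 2)))*24 - 20736 = (49 - 2*(1 - 2 + √(-7)))*24 - 20736 = (49 - 2*(1 - 2 + I*√7))*24 - 20736 = (49 - 2*(-1 + I*√7))*24 - 20736 = (49 + (2 - 2*I*√7))*24 - 20736 = (51 - 2*I*√7)*24 - 20736 = (1224 - 48*I*√7) - 20736 = -19512 - 48*I*√7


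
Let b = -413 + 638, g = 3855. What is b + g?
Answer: 4080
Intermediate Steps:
b = 225
b + g = 225 + 3855 = 4080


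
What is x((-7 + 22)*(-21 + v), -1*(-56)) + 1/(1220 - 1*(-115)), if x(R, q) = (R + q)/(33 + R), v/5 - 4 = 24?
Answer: 819851/809010 ≈ 1.0134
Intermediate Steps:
v = 140 (v = 20 + 5*24 = 20 + 120 = 140)
x(R, q) = (R + q)/(33 + R)
x((-7 + 22)*(-21 + v), -1*(-56)) + 1/(1220 - 1*(-115)) = ((-7 + 22)*(-21 + 140) - 1*(-56))/(33 + (-7 + 22)*(-21 + 140)) + 1/(1220 - 1*(-115)) = (15*119 + 56)/(33 + 15*119) + 1/(1220 + 115) = (1785 + 56)/(33 + 1785) + 1/1335 = 1841/1818 + 1/1335 = 819851/809010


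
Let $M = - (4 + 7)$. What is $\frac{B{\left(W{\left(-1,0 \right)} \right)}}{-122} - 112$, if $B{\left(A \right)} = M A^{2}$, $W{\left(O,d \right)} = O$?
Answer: $- \frac{13653}{122} \approx -111.91$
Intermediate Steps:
$M = -11$ ($M = \left(-1\right) 11 = -11$)
$B{\left(A \right)} = - 11 A^{2}$
$\frac{B{\left(W{\left(-1,0 \right)} \right)}}{-122} - 112 = \frac{\left(-11\right) \left(-1\right)^{2}}{-122} - 112 = \left(-11\right) 1 \left(- \frac{1}{122}\right) - 112 = \left(-11\right) \left(- \frac{1}{122}\right) - 112 = \frac{11}{122} - 112 = - \frac{13653}{122}$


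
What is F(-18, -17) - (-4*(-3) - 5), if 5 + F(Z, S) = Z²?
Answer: 312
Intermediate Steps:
F(Z, S) = -5 + Z²
F(-18, -17) - (-4*(-3) - 5) = (-5 + (-18)²) - (-4*(-3) - 5) = (-5 + 324) - (12 - 5) = 319 - 1*7 = 319 - 7 = 312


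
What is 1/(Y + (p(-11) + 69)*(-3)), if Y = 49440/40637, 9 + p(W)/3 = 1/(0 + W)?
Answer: -447007/55413309 ≈ -0.0080668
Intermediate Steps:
p(W) = -27 + 3/W (p(W) = -27 + 3/(0 + W) = -27 + 3/W)
Y = 49440/40637 (Y = 49440*(1/40637) = 49440/40637 ≈ 1.2166)
1/(Y + (p(-11) + 69)*(-3)) = 1/(49440/40637 + ((-27 + 3/(-11)) + 69)*(-3)) = 1/(49440/40637 + ((-27 + 3*(-1/11)) + 69)*(-3)) = 1/(49440/40637 + ((-27 - 3/11) + 69)*(-3)) = 1/(49440/40637 + (-300/11 + 69)*(-3)) = 1/(49440/40637 + (459/11)*(-3)) = 1/(49440/40637 - 1377/11) = 1/(-55413309/447007) = -447007/55413309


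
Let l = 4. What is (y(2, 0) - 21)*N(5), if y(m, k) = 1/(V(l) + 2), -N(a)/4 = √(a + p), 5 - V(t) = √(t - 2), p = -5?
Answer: 0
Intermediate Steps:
V(t) = 5 - √(-2 + t) (V(t) = 5 - √(t - 2) = 5 - √(-2 + t))
N(a) = -4*√(-5 + a) (N(a) = -4*√(a - 5) = -4*√(-5 + a))
y(m, k) = 1/(7 - √2) (y(m, k) = 1/((5 - √(-2 + 4)) + 2) = 1/((5 - √2) + 2) = 1/(7 - √2))
(y(2, 0) - 21)*N(5) = ((7/47 + √2/47) - 21)*(-4*√(-5 + 5)) = (-980/47 + √2/47)*(-4*√0) = (-980/47 + √2/47)*(-4*0) = (-980/47 + √2/47)*0 = 0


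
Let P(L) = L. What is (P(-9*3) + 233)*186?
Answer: 38316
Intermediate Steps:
(P(-9*3) + 233)*186 = (-9*3 + 233)*186 = (-27 + 233)*186 = 206*186 = 38316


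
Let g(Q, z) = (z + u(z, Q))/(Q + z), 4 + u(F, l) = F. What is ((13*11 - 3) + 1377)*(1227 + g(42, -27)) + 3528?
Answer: 27885319/15 ≈ 1.8590e+6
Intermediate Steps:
u(F, l) = -4 + F
g(Q, z) = (-4 + 2*z)/(Q + z) (g(Q, z) = (z + (-4 + z))/(Q + z) = (-4 + 2*z)/(Q + z))
((13*11 - 3) + 1377)*(1227 + g(42, -27)) + 3528 = ((13*11 - 3) + 1377)*(1227 + 2*(-2 - 27)/(42 - 27)) + 3528 = ((143 - 3) + 1377)*(1227 + 2*(-29)/15) + 3528 = (140 + 1377)*(1227 + 2*(1/15)*(-29)) + 3528 = 1517*(1227 - 58/15) + 3528 = 1517*(18347/15) + 3528 = 27832399/15 + 3528 = 27885319/15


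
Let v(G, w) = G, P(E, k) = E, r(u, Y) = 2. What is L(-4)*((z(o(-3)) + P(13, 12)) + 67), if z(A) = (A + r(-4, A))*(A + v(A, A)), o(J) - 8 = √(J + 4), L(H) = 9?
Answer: 2502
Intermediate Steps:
o(J) = 8 + √(4 + J) (o(J) = 8 + √(J + 4) = 8 + √(4 + J))
z(A) = 2*A*(2 + A) (z(A) = (A + 2)*(A + A) = (2 + A)*(2*A) = 2*A*(2 + A))
L(-4)*((z(o(-3)) + P(13, 12)) + 67) = 9*((2*(8 + √(4 - 3))*(2 + (8 + √(4 - 3))) + 13) + 67) = 9*((2*(8 + √1)*(2 + (8 + √1)) + 13) + 67) = 9*((2*(8 + 1)*(2 + (8 + 1)) + 13) + 67) = 9*((2*9*(2 + 9) + 13) + 67) = 9*((2*9*11 + 13) + 67) = 9*((198 + 13) + 67) = 9*(211 + 67) = 9*278 = 2502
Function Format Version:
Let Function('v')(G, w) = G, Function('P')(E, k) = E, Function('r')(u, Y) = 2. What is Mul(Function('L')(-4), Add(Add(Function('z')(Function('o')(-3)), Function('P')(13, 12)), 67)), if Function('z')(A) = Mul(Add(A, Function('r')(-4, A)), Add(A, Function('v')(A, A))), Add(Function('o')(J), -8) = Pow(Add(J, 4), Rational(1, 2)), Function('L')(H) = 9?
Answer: 2502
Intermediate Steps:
Function('o')(J) = Add(8, Pow(Add(4, J), Rational(1, 2))) (Function('o')(J) = Add(8, Pow(Add(J, 4), Rational(1, 2))) = Add(8, Pow(Add(4, J), Rational(1, 2))))
Function('z')(A) = Mul(2, A, Add(2, A)) (Function('z')(A) = Mul(Add(A, 2), Add(A, A)) = Mul(Add(2, A), Mul(2, A)) = Mul(2, A, Add(2, A)))
Mul(Function('L')(-4), Add(Add(Function('z')(Function('o')(-3)), Function('P')(13, 12)), 67)) = Mul(9, Add(Add(Mul(2, Add(8, Pow(Add(4, -3), Rational(1, 2))), Add(2, Add(8, Pow(Add(4, -3), Rational(1, 2))))), 13), 67)) = Mul(9, Add(Add(Mul(2, Add(8, Pow(1, Rational(1, 2))), Add(2, Add(8, Pow(1, Rational(1, 2))))), 13), 67)) = Mul(9, Add(Add(Mul(2, Add(8, 1), Add(2, Add(8, 1))), 13), 67)) = Mul(9, Add(Add(Mul(2, 9, Add(2, 9)), 13), 67)) = Mul(9, Add(Add(Mul(2, 9, 11), 13), 67)) = Mul(9, Add(Add(198, 13), 67)) = Mul(9, Add(211, 67)) = Mul(9, 278) = 2502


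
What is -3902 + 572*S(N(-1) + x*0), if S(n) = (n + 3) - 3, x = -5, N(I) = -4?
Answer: -6190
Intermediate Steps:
S(n) = n (S(n) = (3 + n) - 3 = n)
-3902 + 572*S(N(-1) + x*0) = -3902 + 572*(-4 - 5*0) = -3902 + 572*(-4 + 0) = -3902 + 572*(-4) = -3902 - 2288 = -6190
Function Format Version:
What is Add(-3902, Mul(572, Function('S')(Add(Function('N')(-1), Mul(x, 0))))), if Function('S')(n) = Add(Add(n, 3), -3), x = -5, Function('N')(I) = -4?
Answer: -6190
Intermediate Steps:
Function('S')(n) = n (Function('S')(n) = Add(Add(3, n), -3) = n)
Add(-3902, Mul(572, Function('S')(Add(Function('N')(-1), Mul(x, 0))))) = Add(-3902, Mul(572, Add(-4, Mul(-5, 0)))) = Add(-3902, Mul(572, Add(-4, 0))) = Add(-3902, Mul(572, -4)) = Add(-3902, -2288) = -6190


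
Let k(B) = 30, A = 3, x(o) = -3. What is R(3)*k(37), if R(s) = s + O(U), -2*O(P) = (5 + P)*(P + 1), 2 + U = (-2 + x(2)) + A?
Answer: 135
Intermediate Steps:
U = -4 (U = -2 + ((-2 - 3) + 3) = -2 + (-5 + 3) = -2 - 2 = -4)
O(P) = -(1 + P)*(5 + P)/2 (O(P) = -(5 + P)*(P + 1)/2 = -(5 + P)*(1 + P)/2 = -(1 + P)*(5 + P)/2)
R(s) = 3/2 + s (R(s) = s + (-5/2 - 3*(-4) - ½*(-4)²) = s + (-5/2 + 12 - ½*16) = s + (-5/2 + 12 - 8) = s + 3/2 = 3/2 + s)
R(3)*k(37) = (3/2 + 3)*30 = (9/2)*30 = 135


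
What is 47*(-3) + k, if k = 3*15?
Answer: -96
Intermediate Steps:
k = 45
47*(-3) + k = 47*(-3) + 45 = -141 + 45 = -96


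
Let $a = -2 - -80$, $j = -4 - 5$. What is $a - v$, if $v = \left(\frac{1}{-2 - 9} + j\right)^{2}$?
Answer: $- \frac{562}{121} \approx -4.6446$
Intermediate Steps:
$j = -9$
$a = 78$ ($a = -2 + 80 = 78$)
$v = \frac{10000}{121}$ ($v = \left(\frac{1}{-2 - 9} - 9\right)^{2} = \left(\frac{1}{-11} - 9\right)^{2} = \left(- \frac{1}{11} - 9\right)^{2} = \left(- \frac{100}{11}\right)^{2} = \frac{10000}{121} \approx 82.645$)
$a - v = 78 - \frac{10000}{121} = - \frac{562}{121}$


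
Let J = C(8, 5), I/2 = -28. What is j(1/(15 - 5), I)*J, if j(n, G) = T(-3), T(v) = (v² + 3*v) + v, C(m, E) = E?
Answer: -15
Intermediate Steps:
I = -56 (I = 2*(-28) = -56)
T(v) = v² + 4*v
J = 5
j(n, G) = -3 (j(n, G) = -3*(4 - 3) = -3*1 = -3)
j(1/(15 - 5), I)*J = -3*5 = -15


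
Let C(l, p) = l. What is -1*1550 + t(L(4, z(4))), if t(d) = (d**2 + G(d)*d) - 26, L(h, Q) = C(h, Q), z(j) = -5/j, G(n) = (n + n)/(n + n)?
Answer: -1556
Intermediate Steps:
G(n) = 1 (G(n) = (2*n)/((2*n)) = (2*n)*(1/(2*n)) = 1)
L(h, Q) = h
t(d) = -26 + d + d**2 (t(d) = (d**2 + 1*d) - 26 = (d**2 + d) - 26 = (d + d**2) - 26 = -26 + d + d**2)
-1*1550 + t(L(4, z(4))) = -1*1550 + (-26 + 4 + 4**2) = -1550 + (-26 + 4 + 16) = -1550 - 6 = -1556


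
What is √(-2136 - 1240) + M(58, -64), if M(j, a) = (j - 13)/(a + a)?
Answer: -45/128 + 4*I*√211 ≈ -0.35156 + 58.103*I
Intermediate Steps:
M(j, a) = (-13 + j)/(2*a) (M(j, a) = (-13 + j)/((2*a)) = (-13 + j)*(1/(2*a)) = (-13 + j)/(2*a))
√(-2136 - 1240) + M(58, -64) = √(-2136 - 1240) + (½)*(-13 + 58)/(-64) = √(-3376) + (½)*(-1/64)*45 = 4*I*√211 - 45/128 = -45/128 + 4*I*√211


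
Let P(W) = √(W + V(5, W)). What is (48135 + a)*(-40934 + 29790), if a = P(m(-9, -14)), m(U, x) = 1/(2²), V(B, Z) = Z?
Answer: -536416440 - 5572*√2 ≈ -5.3642e+8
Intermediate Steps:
m(U, x) = ¼ (m(U, x) = 1/4 = ¼)
P(W) = √2*√W (P(W) = √(W + W) = √(2*W) = √2*√W)
a = √2/2 (a = √2*√(¼) = √2*(½) = √2/2 ≈ 0.70711)
(48135 + a)*(-40934 + 29790) = (48135 + √2/2)*(-40934 + 29790) = (48135 + √2/2)*(-11144) = -536416440 - 5572*√2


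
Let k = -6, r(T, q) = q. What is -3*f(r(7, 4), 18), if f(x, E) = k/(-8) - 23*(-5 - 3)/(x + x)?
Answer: -285/4 ≈ -71.250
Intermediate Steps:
f(x, E) = 3/4 + 92/x (f(x, E) = -6/(-8) - 23*(-5 - 3)/(x + x) = -6*(-1/8) - 23*(-4/x) = 3/4 - 23*(-4/x) = 3/4 - (-92)/x = 3/4 + 92/x)
-3*f(r(7, 4), 18) = -3*(3/4 + 92/4) = -3*(3/4 + 92*(1/4)) = -3*(3/4 + 23) = -3*95/4 = -285/4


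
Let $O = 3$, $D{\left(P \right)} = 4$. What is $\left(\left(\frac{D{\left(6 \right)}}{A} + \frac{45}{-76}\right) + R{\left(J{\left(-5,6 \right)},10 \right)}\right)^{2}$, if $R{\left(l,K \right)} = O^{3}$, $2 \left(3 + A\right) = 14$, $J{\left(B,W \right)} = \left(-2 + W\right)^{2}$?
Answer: $\frac{4338889}{5776} \approx 751.19$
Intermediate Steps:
$A = 4$ ($A = -3 + \frac{1}{2} \cdot 14 = -3 + 7 = 4$)
$R{\left(l,K \right)} = 27$ ($R{\left(l,K \right)} = 3^{3} = 27$)
$\left(\left(\frac{D{\left(6 \right)}}{A} + \frac{45}{-76}\right) + R{\left(J{\left(-5,6 \right)},10 \right)}\right)^{2} = \left(\left(\frac{4}{4} + \frac{45}{-76}\right) + 27\right)^{2} = \left(\left(4 \cdot \frac{1}{4} + 45 \left(- \frac{1}{76}\right)\right) + 27\right)^{2} = \left(\left(1 - \frac{45}{76}\right) + 27\right)^{2} = \left(\frac{31}{76} + 27\right)^{2} = \left(\frac{2083}{76}\right)^{2} = \frac{4338889}{5776}$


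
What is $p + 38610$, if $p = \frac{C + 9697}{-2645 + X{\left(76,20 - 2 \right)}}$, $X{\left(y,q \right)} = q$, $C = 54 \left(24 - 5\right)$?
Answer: $\frac{101417747}{2627} \approx 38606.0$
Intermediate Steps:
$C = 1026$ ($C = 54 \cdot 19 = 1026$)
$p = - \frac{10723}{2627}$ ($p = \frac{1026 + 9697}{-2645 + \left(20 - 2\right)} = \frac{10723}{-2645 + 18} = \frac{10723}{-2627} = 10723 \left(- \frac{1}{2627}\right) = - \frac{10723}{2627} \approx -4.0818$)
$p + 38610 = - \frac{10723}{2627} + 38610 = \frac{101417747}{2627}$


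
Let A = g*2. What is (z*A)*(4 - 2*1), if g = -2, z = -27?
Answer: 216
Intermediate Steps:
A = -4 (A = -2*2 = -4)
(z*A)*(4 - 2*1) = (-27*(-4))*(4 - 2*1) = 108*(4 - 2) = 108*2 = 216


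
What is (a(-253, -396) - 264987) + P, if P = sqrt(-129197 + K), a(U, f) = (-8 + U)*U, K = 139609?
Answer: -198954 + 2*sqrt(2603) ≈ -1.9885e+5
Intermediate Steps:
a(U, f) = U*(-8 + U)
P = 2*sqrt(2603) (P = sqrt(-129197 + 139609) = sqrt(10412) = 2*sqrt(2603) ≈ 102.04)
(a(-253, -396) - 264987) + P = (-253*(-8 - 253) - 264987) + 2*sqrt(2603) = (-253*(-261) - 264987) + 2*sqrt(2603) = (66033 - 264987) + 2*sqrt(2603) = -198954 + 2*sqrt(2603)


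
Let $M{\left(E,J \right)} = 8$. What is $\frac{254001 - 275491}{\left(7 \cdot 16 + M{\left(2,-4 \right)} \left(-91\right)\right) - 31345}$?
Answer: $\frac{21490}{31961} \approx 0.67238$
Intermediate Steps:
$\frac{254001 - 275491}{\left(7 \cdot 16 + M{\left(2,-4 \right)} \left(-91\right)\right) - 31345} = \frac{254001 - 275491}{\left(7 \cdot 16 + 8 \left(-91\right)\right) - 31345} = - \frac{21490}{\left(112 - 728\right) - 31345} = - \frac{21490}{-616 - 31345} = - \frac{21490}{-31961} = \left(-21490\right) \left(- \frac{1}{31961}\right) = \frac{21490}{31961}$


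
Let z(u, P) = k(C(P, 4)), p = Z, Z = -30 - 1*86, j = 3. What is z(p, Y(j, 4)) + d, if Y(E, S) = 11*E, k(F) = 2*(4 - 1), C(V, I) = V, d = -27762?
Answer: -27756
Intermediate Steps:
k(F) = 6 (k(F) = 2*3 = 6)
Z = -116 (Z = -30 - 86 = -116)
p = -116
z(u, P) = 6
z(p, Y(j, 4)) + d = 6 - 27762 = -27756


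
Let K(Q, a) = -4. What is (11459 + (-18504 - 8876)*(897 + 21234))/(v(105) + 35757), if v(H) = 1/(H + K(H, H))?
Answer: -61199467421/3611458 ≈ -16946.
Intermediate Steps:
v(H) = 1/(-4 + H) (v(H) = 1/(H - 4) = 1/(-4 + H))
(11459 + (-18504 - 8876)*(897 + 21234))/(v(105) + 35757) = (11459 + (-18504 - 8876)*(897 + 21234))/(1/(-4 + 105) + 35757) = (11459 - 27380*22131)/(1/101 + 35757) = (11459 - 605946780)/(1/101 + 35757) = -605935321/3611458/101 = -605935321*101/3611458 = -61199467421/3611458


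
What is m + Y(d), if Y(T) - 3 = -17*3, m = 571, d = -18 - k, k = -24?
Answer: 523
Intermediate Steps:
d = 6 (d = -18 - 1*(-24) = -18 + 24 = 6)
Y(T) = -48 (Y(T) = 3 - 17*3 = 3 - 1*51 = 3 - 51 = -48)
m + Y(d) = 571 - 48 = 523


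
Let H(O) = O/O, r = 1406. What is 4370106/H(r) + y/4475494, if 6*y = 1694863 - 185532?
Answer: 117350300603515/26852964 ≈ 4.3701e+6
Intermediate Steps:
H(O) = 1
y = 1509331/6 (y = (1694863 - 185532)/6 = (⅙)*1509331 = 1509331/6 ≈ 2.5156e+5)
4370106/H(r) + y/4475494 = 4370106/1 + (1509331/6)/4475494 = 4370106*1 + (1509331/6)*(1/4475494) = 4370106 + 1509331/26852964 = 117350300603515/26852964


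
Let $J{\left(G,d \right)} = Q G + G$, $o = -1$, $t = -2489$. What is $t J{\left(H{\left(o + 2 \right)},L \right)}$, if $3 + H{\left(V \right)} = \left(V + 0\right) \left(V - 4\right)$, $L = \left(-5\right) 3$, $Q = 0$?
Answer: $14934$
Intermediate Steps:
$L = -15$
$H{\left(V \right)} = -3 + V \left(-4 + V\right)$ ($H{\left(V \right)} = -3 + \left(V + 0\right) \left(V - 4\right) = -3 + V \left(-4 + V\right)$)
$J{\left(G,d \right)} = G$ ($J{\left(G,d \right)} = 0 G + G = 0 + G = G$)
$t J{\left(H{\left(o + 2 \right)},L \right)} = - 2489 \left(-3 + \left(-1 + 2\right)^{2} - 4 \left(-1 + 2\right)\right) = - 2489 \left(-3 + 1^{2} - 4\right) = - 2489 \left(-3 + 1 - 4\right) = \left(-2489\right) \left(-6\right) = 14934$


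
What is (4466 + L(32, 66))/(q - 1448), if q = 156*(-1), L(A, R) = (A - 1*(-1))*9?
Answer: -4763/1604 ≈ -2.9695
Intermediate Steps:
L(A, R) = 9 + 9*A (L(A, R) = (A + 1)*9 = (1 + A)*9 = 9 + 9*A)
q = -156
(4466 + L(32, 66))/(q - 1448) = (4466 + (9 + 9*32))/(-156 - 1448) = (4466 + (9 + 288))/(-1604) = (4466 + 297)*(-1/1604) = 4763*(-1/1604) = -4763/1604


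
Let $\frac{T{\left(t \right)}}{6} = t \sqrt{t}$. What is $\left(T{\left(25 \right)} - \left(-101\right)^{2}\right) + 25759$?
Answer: $16308$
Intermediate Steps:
$T{\left(t \right)} = 6 t^{\frac{3}{2}}$ ($T{\left(t \right)} = 6 t \sqrt{t} = 6 t^{\frac{3}{2}}$)
$\left(T{\left(25 \right)} - \left(-101\right)^{2}\right) + 25759 = \left(6 \cdot 25^{\frac{3}{2}} - \left(-101\right)^{2}\right) + 25759 = \left(6 \cdot 125 - 10201\right) + 25759 = \left(750 - 10201\right) + 25759 = -9451 + 25759 = 16308$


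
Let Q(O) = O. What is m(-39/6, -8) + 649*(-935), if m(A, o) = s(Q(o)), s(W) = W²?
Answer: -606751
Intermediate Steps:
m(A, o) = o²
m(-39/6, -8) + 649*(-935) = (-8)² + 649*(-935) = 64 - 606815 = -606751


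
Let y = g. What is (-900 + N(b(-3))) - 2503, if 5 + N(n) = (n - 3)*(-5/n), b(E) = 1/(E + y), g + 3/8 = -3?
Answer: -28069/8 ≈ -3508.6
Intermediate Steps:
g = -27/8 (g = -3/8 - 3 = -27/8 ≈ -3.3750)
y = -27/8 ≈ -3.3750
b(E) = 1/(-27/8 + E) (b(E) = 1/(E - 27/8) = 1/(-27/8 + E))
N(n) = -5 - 5*(-3 + n)/n (N(n) = -5 + (n - 3)*(-5/n) = -5 + (-3 + n)*(-5/n) = -5 - 5*(-3 + n)/n)
(-900 + N(b(-3))) - 2503 = (-900 + (-10 + 15/((8/(-27 + 8*(-3)))))) - 2503 = (-900 + (-10 + 15/((8/(-27 - 24))))) - 2503 = (-900 + (-10 + 15/((8/(-51))))) - 2503 = (-900 + (-10 + 15/((8*(-1/51))))) - 2503 = (-900 + (-10 + 15/(-8/51))) - 2503 = (-900 + (-10 + 15*(-51/8))) - 2503 = (-900 + (-10 - 765/8)) - 2503 = (-900 - 845/8) - 2503 = -8045/8 - 2503 = -28069/8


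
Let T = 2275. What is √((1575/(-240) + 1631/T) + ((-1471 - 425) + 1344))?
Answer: I*√37710361/260 ≈ 23.619*I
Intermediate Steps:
√((1575/(-240) + 1631/T) + ((-1471 - 425) + 1344)) = √((1575/(-240) + 1631/2275) + ((-1471 - 425) + 1344)) = √((1575*(-1/240) + 1631*(1/2275)) + (-1896 + 1344)) = √((-105/16 + 233/325) - 552) = √(-30397/5200 - 552) = √(-2900797/5200) = I*√37710361/260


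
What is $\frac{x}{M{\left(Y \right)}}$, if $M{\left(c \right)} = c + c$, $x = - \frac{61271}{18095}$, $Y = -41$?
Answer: $\frac{8753}{211970} \approx 0.041294$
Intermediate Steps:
$x = - \frac{8753}{2585}$ ($x = \left(-61271\right) \frac{1}{18095} = - \frac{8753}{2585} \approx -3.3861$)
$M{\left(c \right)} = 2 c$
$\frac{x}{M{\left(Y \right)}} = - \frac{8753}{2585 \cdot 2 \left(-41\right)} = - \frac{8753}{2585 \left(-82\right)} = \left(- \frac{8753}{2585}\right) \left(- \frac{1}{82}\right) = \frac{8753}{211970}$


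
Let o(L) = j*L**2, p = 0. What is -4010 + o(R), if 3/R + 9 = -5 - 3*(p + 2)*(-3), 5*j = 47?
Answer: -320377/80 ≈ -4004.7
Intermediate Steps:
j = 47/5 (j = (1/5)*47 = 47/5 ≈ 9.4000)
R = 3/4 (R = 3/(-9 + (-5 - 3*(0 + 2)*(-3))) = 3/(-9 + (-5 - 6*(-3))) = 3/(-9 + (-5 - 3*(-6))) = 3/(-9 + (-5 + 18)) = 3/(-9 + 13) = 3/4 ≈ 0.75000)
o(L) = 47*L**2/5
-4010 + o(R) = -4010 + 47*(3/4)**2/5 = -4010 + (47/5)*(9/16) = -4010 + 423/80 = -320377/80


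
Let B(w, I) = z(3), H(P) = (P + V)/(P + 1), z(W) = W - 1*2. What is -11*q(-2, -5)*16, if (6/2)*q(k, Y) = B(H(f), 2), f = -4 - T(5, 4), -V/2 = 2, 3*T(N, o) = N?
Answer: -176/3 ≈ -58.667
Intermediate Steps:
T(N, o) = N/3
V = -4 (V = -2*2 = -4)
z(W) = -2 + W (z(W) = W - 2 = -2 + W)
f = -17/3 (f = -4 - 5/3 = -17/3 ≈ -5.6667)
H(P) = (-4 + P)/(1 + P) (H(P) = (P - 4)/(P + 1) = (-4 + P)/(1 + P))
B(w, I) = 1 (B(w, I) = -2 + 3 = 1)
q(k, Y) = 1/3 (q(k, Y) = (1/3)*1 = 1/3)
-11*q(-2, -5)*16 = -11*1/3*16 = -11/3*16 = -176/3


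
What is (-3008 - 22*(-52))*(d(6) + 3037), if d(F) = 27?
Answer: -5711296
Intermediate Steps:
(-3008 - 22*(-52))*(d(6) + 3037) = (-3008 - 22*(-52))*(27 + 3037) = (-3008 + 1144)*3064 = -1864*3064 = -5711296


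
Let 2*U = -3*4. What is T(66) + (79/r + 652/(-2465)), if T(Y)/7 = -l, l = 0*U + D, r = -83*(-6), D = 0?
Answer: -129961/1227570 ≈ -0.10587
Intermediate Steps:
U = -6 (U = (-3*4)/2 = (½)*(-12) = -6)
r = 498
l = 0 (l = 0*(-6) + 0 = 0 + 0 = 0)
T(Y) = 0 (T(Y) = 7*(-1*0) = 7*0 = 0)
T(66) + (79/r + 652/(-2465)) = 0 + (79/498 + 652/(-2465)) = 0 + (79*(1/498) + 652*(-1/2465)) = 0 + (79/498 - 652/2465) = 0 - 129961/1227570 = -129961/1227570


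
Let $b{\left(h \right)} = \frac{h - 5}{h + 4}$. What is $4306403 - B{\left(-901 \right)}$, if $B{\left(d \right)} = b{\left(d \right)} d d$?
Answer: $\frac{1042450595}{299} \approx 3.4865 \cdot 10^{6}$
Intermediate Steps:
$b{\left(h \right)} = \frac{-5 + h}{4 + h}$
$B{\left(d \right)} = \frac{d^{2} \left(-5 + d\right)}{4 + d}$ ($B{\left(d \right)} = \frac{-5 + d}{4 + d} d d = \frac{d \left(-5 + d\right)}{4 + d} d = \frac{d^{2} \left(-5 + d\right)}{4 + d}$)
$4306403 - B{\left(-901 \right)} = 4306403 - \frac{\left(-901\right)^{2} \left(-5 - 901\right)}{4 - 901} = 4306403 - 811801 \frac{1}{-897} \left(-906\right) = 4306403 - 811801 \left(- \frac{1}{897}\right) \left(-906\right) = 4306403 - \frac{245163902}{299} = \frac{1042450595}{299}$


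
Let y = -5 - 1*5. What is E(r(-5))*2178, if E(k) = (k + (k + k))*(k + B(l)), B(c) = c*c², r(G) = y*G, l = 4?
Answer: 37243800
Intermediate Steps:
y = -10 (y = -5 - 5 = -10)
r(G) = -10*G
B(c) = c³
E(k) = 3*k*(64 + k) (E(k) = (k + (k + k))*(k + 4³) = (k + 2*k)*(k + 64) = (3*k)*(64 + k) = 3*k*(64 + k))
E(r(-5))*2178 = (3*(-10*(-5))*(64 - 10*(-5)))*2178 = (3*50*(64 + 50))*2178 = (3*50*114)*2178 = 17100*2178 = 37243800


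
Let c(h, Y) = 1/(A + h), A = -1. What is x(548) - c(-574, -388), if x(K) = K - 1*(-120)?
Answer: 384101/575 ≈ 668.00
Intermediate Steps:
x(K) = 120 + K (x(K) = K + 120 = 120 + K)
c(h, Y) = 1/(-1 + h)
x(548) - c(-574, -388) = (120 + 548) - 1/(-1 - 574) = 668 - 1/(-575) = 668 - 1*(-1/575) = 668 + 1/575 = 384101/575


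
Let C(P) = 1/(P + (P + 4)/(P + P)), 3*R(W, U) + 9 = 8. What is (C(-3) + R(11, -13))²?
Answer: 1369/3249 ≈ 0.42136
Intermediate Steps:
R(W, U) = -⅓ (R(W, U) = -3 + (⅓)*8 = -3 + 8/3 = -⅓)
C(P) = 1/(P + (4 + P)/(2*P)) (C(P) = 1/(P + (4 + P)/((2*P))) = 1/(P + (4 + P)*(1/(2*P))) = 1/(P + (4 + P)/(2*P)))
(C(-3) + R(11, -13))² = (2*(-3)/(4 - 3 + 2*(-3)²) - ⅓)² = (2*(-3)/(4 - 3 + 2*9) - ⅓)² = (2*(-3)/(4 - 3 + 18) - ⅓)² = (2*(-3)/19 - ⅓)² = (2*(-3)*(1/19) - ⅓)² = (-6/19 - ⅓)² = (-37/57)² = 1369/3249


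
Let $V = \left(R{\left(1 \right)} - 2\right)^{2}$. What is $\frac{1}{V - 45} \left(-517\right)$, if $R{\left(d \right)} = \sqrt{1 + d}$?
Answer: $\frac{20163}{1489} - \frac{2068 \sqrt{2}}{1489} \approx 11.577$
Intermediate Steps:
$V = \left(-2 + \sqrt{2}\right)^{2}$ ($V = \left(\sqrt{1 + 1} - 2\right)^{2} = \left(\sqrt{2} - 2\right)^{2} = \left(-2 + \sqrt{2}\right)^{2} \approx 0.34315$)
$\frac{1}{V - 45} \left(-517\right) = \frac{1}{\left(2 - \sqrt{2}\right)^{2} - 45} \left(-517\right) = \frac{1}{-45 + \left(2 - \sqrt{2}\right)^{2}} \left(-517\right) = - \frac{517}{-45 + \left(2 - \sqrt{2}\right)^{2}}$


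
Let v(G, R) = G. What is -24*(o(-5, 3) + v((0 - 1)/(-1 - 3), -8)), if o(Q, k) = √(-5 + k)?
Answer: -6 - 24*I*√2 ≈ -6.0 - 33.941*I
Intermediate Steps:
-24*(o(-5, 3) + v((0 - 1)/(-1 - 3), -8)) = -24*(√(-5 + 3) + (0 - 1)/(-1 - 3)) = -24*(√(-2) - 1/(-4)) = -24*(I*√2 - 1*(-¼)) = -24*(I*√2 + ¼) = -24*(¼ + I*√2) = -6 - 24*I*√2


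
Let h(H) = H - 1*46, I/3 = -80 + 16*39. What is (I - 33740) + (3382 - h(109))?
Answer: -28789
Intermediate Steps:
I = 1632 (I = 3*(-80 + 16*39) = 3*(-80 + 624) = 3*544 = 1632)
h(H) = -46 + H (h(H) = H - 46 = -46 + H)
(I - 33740) + (3382 - h(109)) = (1632 - 33740) + (3382 - (-46 + 109)) = -32108 + (3382 - 1*63) = -32108 + (3382 - 63) = -32108 + 3319 = -28789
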